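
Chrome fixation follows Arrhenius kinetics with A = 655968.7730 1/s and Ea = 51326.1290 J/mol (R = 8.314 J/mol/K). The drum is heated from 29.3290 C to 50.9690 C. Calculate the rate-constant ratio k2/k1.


T1 = 29.3290 + 273.15 = 302.4790 K; T2 = 50.9690 + 273.15 = 324.1190 K
k1 = A * exp(-Ea/(R*T1)) = 655968.7730 * exp(-51326.1290/(8.314*302.4790)) = 8.9770e-04 1/s
k2 = A * exp(-Ea/(R*T2)) = 655968.7730 * exp(-51326.1290/(8.314*324.1190)) = 0.00350692 1/s
k2/k1 = 0.00350692 / 8.9770e-04 = 3.9066


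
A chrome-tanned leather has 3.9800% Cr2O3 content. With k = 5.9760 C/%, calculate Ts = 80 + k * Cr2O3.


Formula: Ts = 80 + k * Cr2O3
Substituting: Ts = 80 + 5.9760 * 3.9800
Result: 103.7845 C


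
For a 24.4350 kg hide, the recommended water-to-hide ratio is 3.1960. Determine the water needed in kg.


Formula: Water = hide_weight * ratio
Substituting: Water = 24.4350 * 3.1960
Result: 78.0943 kg


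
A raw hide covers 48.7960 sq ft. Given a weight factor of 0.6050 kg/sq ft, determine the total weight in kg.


Formula: Weight = area * weight_per_sqft
Substituting: Weight = 48.7960 * 0.6050
Result: 29.5216 kg


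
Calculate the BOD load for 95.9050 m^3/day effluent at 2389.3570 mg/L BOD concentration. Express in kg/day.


Formula: BOD_load = volume * conc / 1000
Substituting: BOD_load = 95.9050 * 2389.3570 / 1000
Result: 229.1513 kg/day


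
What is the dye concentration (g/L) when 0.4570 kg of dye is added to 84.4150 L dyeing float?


Formula: Conc = dye_mass(kg) / volume(L) * 1000
Substituting: Conc = 0.4570 / 84.4150 * 1000
Result: 5.4137 g/L


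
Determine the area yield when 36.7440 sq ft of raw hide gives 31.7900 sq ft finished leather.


Formula: Yield = finished / raw * 100
Substituting: Yield = 31.7900 / 36.7440 * 100
Result: 86.5175 %


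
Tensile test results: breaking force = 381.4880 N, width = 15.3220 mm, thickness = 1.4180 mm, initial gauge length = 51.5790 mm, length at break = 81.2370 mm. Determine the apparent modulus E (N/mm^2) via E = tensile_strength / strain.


TS = F / (w * t) = 381.4880 / (15.3220 * 1.4180) = 17.5586 N/mm^2
strain = (Lf - L0) / L0 = (81.2370 - 51.5790) / 51.5790 = 0.5750
E = TS / strain = 17.5586 / 0.5750 = 30.5366 N/mm^2


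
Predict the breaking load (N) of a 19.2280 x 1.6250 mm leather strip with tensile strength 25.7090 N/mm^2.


Formula: F = TS * w * t
Substituting: F = 25.7090 * 19.2280 * 1.6250
Result: 803.2906 N


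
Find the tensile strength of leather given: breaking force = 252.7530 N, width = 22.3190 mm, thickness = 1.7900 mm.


Formula: TS = force / (width * thickness)
Substituting: TS = 252.7530 / (22.3190 * 1.7900)
Result: 6.3266 N/mm^2


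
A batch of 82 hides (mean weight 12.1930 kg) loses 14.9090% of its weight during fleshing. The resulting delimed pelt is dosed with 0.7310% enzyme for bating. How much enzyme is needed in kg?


Total_raw = N * avg_wt = 82 * 12.1930 = 999.8260 kg
Substrate = Total_raw * (1 - loss/100) = 999.8260 * (1 - 14.9090/100) = 850.7619 kg
Enzyme = Substrate * pct / 100 = 850.7619 * 0.7310 / 100 = 6.2191 kg


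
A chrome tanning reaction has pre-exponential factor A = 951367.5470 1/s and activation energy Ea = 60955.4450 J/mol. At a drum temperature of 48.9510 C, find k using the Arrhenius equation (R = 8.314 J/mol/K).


T_K = T_C + 273.15 = 48.9510 + 273.15 = 322.1010 K
exponent = -Ea / (R * T_K) = -60955.4450 / (8.314 * 322.1010) = -22.7620
k = A * exp(exponent) = 951367.5470 * exp(-22.7620) = 1.2386e-04 1/s


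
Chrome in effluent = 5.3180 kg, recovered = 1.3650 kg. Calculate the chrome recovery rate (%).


Formula: Recovery = recovered / input * 100
Substituting: Recovery = 1.3650 / 5.3180 * 100
Result: 25.6675 %


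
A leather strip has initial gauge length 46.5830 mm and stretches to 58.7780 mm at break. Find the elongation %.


Formula: Elongation = (Lf - L0) / L0 * 100
Substituting: Elongation = (58.7780 - 46.5830) / 46.5830 * 100
Result: 26.1791 %


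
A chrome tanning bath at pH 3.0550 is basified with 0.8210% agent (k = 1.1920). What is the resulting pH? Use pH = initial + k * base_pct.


Formula: pH_final = pH_initial + k * base_pct
Substituting: pH_final = 3.0550 + 1.1920 * 0.8210
Result: 4.0336


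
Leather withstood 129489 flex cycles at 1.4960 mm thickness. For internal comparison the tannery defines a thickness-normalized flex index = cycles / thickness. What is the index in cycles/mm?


Formula: Index = cycles / thickness
Substituting: Index = 129489 / 1.4960
Result: 86556.8182 cycles/mm


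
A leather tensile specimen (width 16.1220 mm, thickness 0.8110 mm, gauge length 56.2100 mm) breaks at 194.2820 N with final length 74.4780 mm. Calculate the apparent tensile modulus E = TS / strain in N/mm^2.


TS = F / (w * t) = 194.2820 / (16.1220 * 0.8110) = 14.8591 N/mm^2
strain = (Lf - L0) / L0 = (74.4780 - 56.2100) / 56.2100 = 0.3250
E = TS / strain = 14.8591 / 0.3250 = 45.7210 N/mm^2


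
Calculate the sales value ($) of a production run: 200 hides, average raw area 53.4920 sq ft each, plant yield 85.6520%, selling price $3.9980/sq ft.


Raw_total = N * avg_area = 200 * 53.4920 = 10698.4000 sq ft
Finished = Raw_total * yield / 100 = 10698.4000 * 85.6520 / 100 = 9163.3936 sq ft
Value = Finished * price = 9163.3936 * 3.9980 = 36635.2475 $


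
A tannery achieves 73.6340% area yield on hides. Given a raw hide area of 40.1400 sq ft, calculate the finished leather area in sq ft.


Formula: finished = raw * yield / 100
Substituting: finished = 40.1400 * 73.6340 / 100
Result: 29.5567 sq ft


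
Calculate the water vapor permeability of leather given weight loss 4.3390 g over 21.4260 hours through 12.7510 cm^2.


Formula: WVP = loss / (area * time)
Substituting: WVP = 4.3390 / (12.7510 * 21.4260)
Result: 0.015882 g/(cm^2*hr)


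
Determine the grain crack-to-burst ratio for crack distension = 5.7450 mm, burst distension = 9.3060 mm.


Formula: Ratio = crack / burst
Substituting: Ratio = 5.7450 / 9.3060
Result: 0.6173


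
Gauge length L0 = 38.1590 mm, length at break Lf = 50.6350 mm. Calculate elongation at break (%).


Formula: Elongation = (Lf - L0) / L0 * 100
Substituting: Elongation = (50.6350 - 38.1590) / 38.1590 * 100
Result: 32.6948 %


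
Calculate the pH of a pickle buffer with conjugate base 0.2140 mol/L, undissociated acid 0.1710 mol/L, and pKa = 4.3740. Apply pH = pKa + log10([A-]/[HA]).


ratio = [A-] / [HA] = 0.2140 / 0.1710 = 1.2515
log10(ratio) = 0.0974177
pH = pKa + log10(ratio) = 4.3740 + 0.0974177 = 4.4714


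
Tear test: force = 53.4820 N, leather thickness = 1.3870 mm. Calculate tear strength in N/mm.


Formula: Tear strength = force / thickness
Substituting: Tear strength = 53.4820 / 1.3870
Result: 38.5595 N/mm


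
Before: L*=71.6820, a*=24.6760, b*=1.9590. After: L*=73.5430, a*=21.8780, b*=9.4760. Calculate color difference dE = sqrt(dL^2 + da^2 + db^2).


dL = 1.8610, da = -2.7980, db = 7.5170
dE = sqrt(1.8610^2 + (-2.7980)^2 + 7.5170^2) = 8.2339


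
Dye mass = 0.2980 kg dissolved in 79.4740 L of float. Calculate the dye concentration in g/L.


Formula: Conc = dye_mass(kg) / volume(L) * 1000
Substituting: Conc = 0.2980 / 79.4740 * 1000
Result: 3.7497 g/L


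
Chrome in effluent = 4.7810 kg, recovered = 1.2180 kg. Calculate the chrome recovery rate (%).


Formula: Recovery = recovered / input * 100
Substituting: Recovery = 1.2180 / 4.7810 * 100
Result: 25.4758 %


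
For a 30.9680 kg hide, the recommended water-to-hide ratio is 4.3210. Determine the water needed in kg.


Formula: Water = hide_weight * ratio
Substituting: Water = 30.9680 * 4.3210
Result: 133.8127 kg


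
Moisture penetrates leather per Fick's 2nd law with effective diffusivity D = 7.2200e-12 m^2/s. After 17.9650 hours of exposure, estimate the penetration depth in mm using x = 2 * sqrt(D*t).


t = 17.9650 hr * 3600 = 64674.0000 s
D * t = 7.2200e-12 * 64674.0000 = 4.6695e-07
x = 2 * sqrt(D*t) = 2 * sqrt(4.6695e-07) = 0.00136667 m = 1.3667 mm


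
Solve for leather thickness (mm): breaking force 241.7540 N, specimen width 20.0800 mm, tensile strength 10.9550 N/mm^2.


Formula: t = F / (TS * w)
Substituting: t = 241.7540 / (10.9550 * 20.0800)
Result: 1.0990 mm


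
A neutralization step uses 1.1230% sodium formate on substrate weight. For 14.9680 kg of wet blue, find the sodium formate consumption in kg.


Formula: Neutralizer = substrate * pct / 100
Substituting: Neutralizer = 14.9680 * 1.1230 / 100
Result: 0.1681 kg


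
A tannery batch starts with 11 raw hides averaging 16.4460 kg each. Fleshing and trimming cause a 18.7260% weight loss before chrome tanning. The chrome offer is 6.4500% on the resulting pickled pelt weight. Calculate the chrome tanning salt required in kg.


Total_raw = N * avg_wt = 11 * 16.4460 = 180.9060 kg
Substrate = Total_raw * (1 - loss/100) = 180.9060 * (1 - 18.7260/100) = 147.0295 kg
Chrome = Substrate * pct / 100 = 147.0295 * 6.4500 / 100 = 9.4834 kg


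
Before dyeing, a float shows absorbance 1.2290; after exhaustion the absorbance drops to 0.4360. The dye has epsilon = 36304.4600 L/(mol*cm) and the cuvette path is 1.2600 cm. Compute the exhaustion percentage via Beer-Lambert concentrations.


c_initial = A_i / (epsilon * l) = 1.2290 / (36304.4600 * 1.2600) = 2.6867e-05 mol/L
c_final = A_f / (epsilon * l) = 0.4360 / (36304.4600 * 1.2600) = 9.5314e-06 mol/L
Exhaustion = (c_initial - c_final) / c_initial * 100 = (2.6867e-05 - 9.5314e-06) / 2.6867e-05 * 100 = 64.5240 %


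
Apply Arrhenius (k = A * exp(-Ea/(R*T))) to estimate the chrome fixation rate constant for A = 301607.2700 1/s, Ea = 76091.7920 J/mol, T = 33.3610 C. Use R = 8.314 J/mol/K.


T_K = T_C + 273.15 = 33.3610 + 273.15 = 306.5110 K
exponent = -Ea / (R * T_K) = -76091.7920 / (8.314 * 306.5110) = -29.8594
k = A * exp(exponent) = 301607.2700 * exp(-29.8594) = 3.2483e-08 1/s


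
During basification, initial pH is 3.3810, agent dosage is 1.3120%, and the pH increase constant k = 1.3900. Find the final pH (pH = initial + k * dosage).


Formula: pH_final = pH_initial + k * base_pct
Substituting: pH_final = 3.3810 + 1.3900 * 1.3120
Result: 5.2047


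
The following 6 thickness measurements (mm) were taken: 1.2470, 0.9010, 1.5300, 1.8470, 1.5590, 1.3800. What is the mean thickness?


Formula: Average = sum / n
Substituting: Average = 8.4640 / 6
Result: 1.4107 mm


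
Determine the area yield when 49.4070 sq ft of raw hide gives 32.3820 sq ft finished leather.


Formula: Yield = finished / raw * 100
Substituting: Yield = 32.3820 / 49.4070 * 100
Result: 65.5413 %


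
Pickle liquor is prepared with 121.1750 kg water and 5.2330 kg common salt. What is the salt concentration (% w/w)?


Formula: Conc = salt / (water + salt) * 100
Substituting: Conc = 5.2330 / (121.1750 + 5.2330) * 100
Result: 4.1398 %


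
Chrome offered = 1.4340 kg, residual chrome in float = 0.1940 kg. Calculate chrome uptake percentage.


Formula: Uptake = (offered - residual) / offered * 100
Substituting: Uptake = (1.4340 - 0.1940) / 1.4340 * 100
Result: 86.4714 %


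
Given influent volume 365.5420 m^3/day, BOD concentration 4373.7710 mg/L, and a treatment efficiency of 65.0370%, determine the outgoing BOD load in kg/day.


Load_in = volume * conc / 1000 = 365.5420 * 4373.7710 / 1000 = 1598.7970 kg/day
Removed = Load_in * eff / 100 = 1598.7970 * 65.0370 / 100 = 1039.8096 kg/day
Load_out = Load_in - Removed = 1598.7970 - 1039.8096 = 558.9874 kg/day


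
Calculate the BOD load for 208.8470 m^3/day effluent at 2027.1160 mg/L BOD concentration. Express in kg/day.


Formula: BOD_load = volume * conc / 1000
Substituting: BOD_load = 208.8470 * 2027.1160 / 1000
Result: 423.3571 kg/day


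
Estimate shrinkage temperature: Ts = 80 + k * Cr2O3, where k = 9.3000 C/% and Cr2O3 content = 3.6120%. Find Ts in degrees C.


Formula: Ts = 80 + k * Cr2O3
Substituting: Ts = 80 + 9.3000 * 3.6120
Result: 113.5916 C


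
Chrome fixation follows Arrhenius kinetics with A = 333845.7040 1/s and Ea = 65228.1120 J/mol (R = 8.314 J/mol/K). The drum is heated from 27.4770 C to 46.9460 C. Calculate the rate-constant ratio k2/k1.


T1 = 27.4770 + 273.15 = 300.6270 K; T2 = 46.9460 + 273.15 = 320.0960 K
k1 = A * exp(-Ea/(R*T1)) = 333845.7040 * exp(-65228.1120/(8.314*300.6270)) = 1.5474e-06 1/s
k2 = A * exp(-Ea/(R*T2)) = 333845.7040 * exp(-65228.1120/(8.314*320.0960)) = 7.5676e-06 1/s
k2/k1 = 7.5676e-06 / 1.5474e-06 = 4.8905


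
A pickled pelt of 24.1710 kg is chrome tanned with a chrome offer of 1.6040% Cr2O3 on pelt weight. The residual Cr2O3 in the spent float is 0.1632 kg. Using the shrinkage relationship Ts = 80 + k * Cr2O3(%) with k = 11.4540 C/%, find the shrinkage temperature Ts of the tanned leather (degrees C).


Offered = pelt * offer_pct / 100 = 24.1710 * 1.6040 / 100 = 0.3877 kg
Uptake = offered - residual = 0.3877 - 0.1632 = 0.2245 kg
Cr2O3% on pelt = uptake / pelt * 100 = 0.2245 / 24.1710 * 100 = 0.9288 %
Ts = 80 + k * Cr2O3% = 80 + 11.4540 * 0.9288 = 90.6386 C


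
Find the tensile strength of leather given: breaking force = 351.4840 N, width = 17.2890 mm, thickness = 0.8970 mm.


Formula: TS = force / (width * thickness)
Substituting: TS = 351.4840 / (17.2890 * 0.8970)
Result: 22.6643 N/mm^2


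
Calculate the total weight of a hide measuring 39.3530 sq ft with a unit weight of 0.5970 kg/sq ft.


Formula: Weight = area * weight_per_sqft
Substituting: Weight = 39.3530 * 0.5970
Result: 23.4937 kg


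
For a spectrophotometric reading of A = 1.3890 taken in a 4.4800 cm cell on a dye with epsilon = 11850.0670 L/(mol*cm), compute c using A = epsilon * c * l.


Formula: c = A / (epsilon * l)
Substituting: c = 1.3890 / (11850.0670 * 4.4800)
Result: 2.6164e-05 mol/L


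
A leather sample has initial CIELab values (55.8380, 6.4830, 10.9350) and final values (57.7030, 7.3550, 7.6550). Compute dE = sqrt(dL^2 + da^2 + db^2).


dL = 1.8650, da = 0.8720, db = -3.2800
dE = sqrt(1.8650^2 + 0.8720^2 + (-3.2800)^2) = 3.8726


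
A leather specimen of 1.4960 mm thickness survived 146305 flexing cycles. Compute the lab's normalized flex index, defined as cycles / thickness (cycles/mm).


Formula: Index = cycles / thickness
Substituting: Index = 146305 / 1.4960
Result: 97797.4599 cycles/mm


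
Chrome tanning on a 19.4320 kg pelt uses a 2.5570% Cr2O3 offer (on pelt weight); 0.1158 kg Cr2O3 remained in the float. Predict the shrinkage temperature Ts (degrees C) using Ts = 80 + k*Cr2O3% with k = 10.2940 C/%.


Offered = pelt * offer_pct / 100 = 19.4320 * 2.5570 / 100 = 0.4969 kg
Uptake = offered - residual = 0.4969 - 0.1158 = 0.3811 kg
Cr2O3% on pelt = uptake / pelt * 100 = 0.3811 / 19.4320 * 100 = 1.9611 %
Ts = 80 + k * Cr2O3% = 80 + 10.2940 * 1.9611 = 100.1873 C


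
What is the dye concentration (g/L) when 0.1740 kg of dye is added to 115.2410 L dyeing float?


Formula: Conc = dye_mass(kg) / volume(L) * 1000
Substituting: Conc = 0.1740 / 115.2410 * 1000
Result: 1.5099 g/L


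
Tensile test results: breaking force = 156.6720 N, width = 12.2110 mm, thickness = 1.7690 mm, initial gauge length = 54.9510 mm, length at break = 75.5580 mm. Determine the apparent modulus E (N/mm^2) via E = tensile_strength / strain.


TS = F / (w * t) = 156.6720 / (12.2110 * 1.7690) = 7.2529 N/mm^2
strain = (Lf - L0) / L0 = (75.5580 - 54.9510) / 54.9510 = 0.3750
E = TS / strain = 7.2529 / 0.3750 = 19.3407 N/mm^2


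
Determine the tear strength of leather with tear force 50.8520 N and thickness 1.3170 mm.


Formula: Tear strength = force / thickness
Substituting: Tear strength = 50.8520 / 1.3170
Result: 38.6120 N/mm


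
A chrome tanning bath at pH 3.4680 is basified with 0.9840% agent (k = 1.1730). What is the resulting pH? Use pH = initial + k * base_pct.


Formula: pH_final = pH_initial + k * base_pct
Substituting: pH_final = 3.4680 + 1.1730 * 0.9840
Result: 4.6222


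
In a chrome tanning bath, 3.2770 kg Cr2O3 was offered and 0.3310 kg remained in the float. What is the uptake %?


Formula: Uptake = (offered - residual) / offered * 100
Substituting: Uptake = (3.2770 - 0.3310) / 3.2770 * 100
Result: 89.8993 %


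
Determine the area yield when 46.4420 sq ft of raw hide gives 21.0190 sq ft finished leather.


Formula: Yield = finished / raw * 100
Substituting: Yield = 21.0190 / 46.4420 * 100
Result: 45.2586 %


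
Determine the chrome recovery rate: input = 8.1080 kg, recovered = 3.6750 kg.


Formula: Recovery = recovered / input * 100
Substituting: Recovery = 3.6750 / 8.1080 * 100
Result: 45.3256 %


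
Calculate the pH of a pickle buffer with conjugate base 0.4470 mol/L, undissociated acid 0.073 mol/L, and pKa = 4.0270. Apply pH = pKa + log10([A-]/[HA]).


ratio = [A-] / [HA] = 0.4470 / 0.073 = 6.1233
log10(ratio) = 0.7870
pH = pKa + log10(ratio) = 4.0270 + 0.7870 = 4.8140


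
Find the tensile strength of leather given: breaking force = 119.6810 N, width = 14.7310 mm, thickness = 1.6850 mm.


Formula: TS = force / (width * thickness)
Substituting: TS = 119.6810 / (14.7310 * 1.6850)
Result: 4.8216 N/mm^2


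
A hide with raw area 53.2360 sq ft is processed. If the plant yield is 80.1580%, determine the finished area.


Formula: finished = raw * yield / 100
Substituting: finished = 53.2360 * 80.1580 / 100
Result: 42.6729 sq ft


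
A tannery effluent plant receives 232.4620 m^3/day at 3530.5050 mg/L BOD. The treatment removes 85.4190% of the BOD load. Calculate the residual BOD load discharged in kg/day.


Load_in = volume * conc / 1000 = 232.4620 * 3530.5050 / 1000 = 820.7083 kg/day
Removed = Load_in * eff / 100 = 820.7083 * 85.4190 / 100 = 701.0408 kg/day
Load_out = Load_in - Removed = 820.7083 - 701.0408 = 119.6675 kg/day


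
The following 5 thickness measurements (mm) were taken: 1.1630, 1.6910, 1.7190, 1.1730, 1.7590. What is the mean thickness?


Formula: Average = sum / n
Substituting: Average = 7.5050 / 5
Result: 1.5010 mm


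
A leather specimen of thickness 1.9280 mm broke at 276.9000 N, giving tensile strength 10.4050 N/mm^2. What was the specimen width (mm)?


Formula: w = F / (TS * t)
Substituting: w = 276.9000 / (10.4050 * 1.9280)
Result: 13.8030 mm


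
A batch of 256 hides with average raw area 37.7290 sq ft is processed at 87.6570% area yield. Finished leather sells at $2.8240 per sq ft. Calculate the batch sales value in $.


Raw_total = N * avg_area = 256 * 37.7290 = 9658.6240 sq ft
Finished = Raw_total * yield / 100 = 9658.6240 * 87.6570 / 100 = 8466.4600 sq ft
Value = Finished * price = 8466.4600 * 2.8240 = 23909.2832 $


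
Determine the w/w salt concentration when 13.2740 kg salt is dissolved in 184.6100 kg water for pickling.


Formula: Conc = salt / (water + salt) * 100
Substituting: Conc = 13.2740 / (184.6100 + 13.2740) * 100
Result: 6.7080 %


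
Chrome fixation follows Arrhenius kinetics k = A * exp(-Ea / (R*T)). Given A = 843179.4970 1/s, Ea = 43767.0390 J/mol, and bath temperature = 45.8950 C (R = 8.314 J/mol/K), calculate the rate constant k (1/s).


T_K = T_C + 273.15 = 45.8950 + 273.15 = 319.0450 K
exponent = -Ea / (R * T_K) = -43767.0390 / (8.314 * 319.0450) = -16.5000
k = A * exp(exponent) = 843179.4970 * exp(-16.5000) = 0.0575493 1/s


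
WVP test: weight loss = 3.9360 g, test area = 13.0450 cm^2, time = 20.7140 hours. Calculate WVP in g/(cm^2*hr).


Formula: WVP = loss / (area * time)
Substituting: WVP = 3.9360 / (13.0450 * 20.7140)
Result: 0.0145662 g/(cm^2*hr)


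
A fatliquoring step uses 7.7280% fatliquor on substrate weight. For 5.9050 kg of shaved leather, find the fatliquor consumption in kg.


Formula: Fat = substrate * pct / 100
Substituting: Fat = 5.9050 * 7.7280 / 100
Result: 0.4563 kg


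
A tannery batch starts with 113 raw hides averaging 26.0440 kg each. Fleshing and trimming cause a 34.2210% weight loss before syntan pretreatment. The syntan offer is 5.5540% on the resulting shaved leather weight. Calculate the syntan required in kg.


Total_raw = N * avg_wt = 113 * 26.0440 = 2942.9720 kg
Substrate = Total_raw * (1 - loss/100) = 2942.9720 * (1 - 34.2210/100) = 1935.8576 kg
Syntan = Substrate * pct / 100 = 1935.8576 * 5.5540 / 100 = 107.5175 kg


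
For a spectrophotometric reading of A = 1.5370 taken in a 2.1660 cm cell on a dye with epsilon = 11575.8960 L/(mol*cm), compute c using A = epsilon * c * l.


Formula: c = A / (epsilon * l)
Substituting: c = 1.5370 / (11575.8960 * 2.1660)
Result: 6.1300e-05 mol/L


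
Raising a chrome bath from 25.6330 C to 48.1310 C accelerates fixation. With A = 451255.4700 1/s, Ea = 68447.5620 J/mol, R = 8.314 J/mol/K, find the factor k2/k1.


T1 = 25.6330 + 273.15 = 298.7830 K; T2 = 48.1310 + 273.15 = 321.2810 K
k1 = A * exp(-Ea/(R*T1)) = 451255.4700 * exp(-68447.5620/(8.314*298.7830)) = 4.8716e-07 1/s
k2 = A * exp(-Ea/(R*T2)) = 451255.4700 * exp(-68447.5620/(8.314*321.2810)) = 3.3547e-06 1/s
k2/k1 = 3.3547e-06 / 4.8716e-07 = 6.8863


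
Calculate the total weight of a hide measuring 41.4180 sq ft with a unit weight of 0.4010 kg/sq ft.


Formula: Weight = area * weight_per_sqft
Substituting: Weight = 41.4180 * 0.4010
Result: 16.6086 kg


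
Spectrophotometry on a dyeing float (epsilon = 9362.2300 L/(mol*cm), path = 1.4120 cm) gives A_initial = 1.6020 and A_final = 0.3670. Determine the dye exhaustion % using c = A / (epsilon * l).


c_initial = A_i / (epsilon * l) = 1.6020 / (9362.2300 * 1.4120) = 1.2118e-04 mol/L
c_final = A_f / (epsilon * l) = 0.3670 / (9362.2300 * 1.4120) = 2.7762e-05 mol/L
Exhaustion = (c_initial - c_final) / c_initial * 100 = (1.2118e-04 - 2.7762e-05) / 1.2118e-04 * 100 = 77.0911 %


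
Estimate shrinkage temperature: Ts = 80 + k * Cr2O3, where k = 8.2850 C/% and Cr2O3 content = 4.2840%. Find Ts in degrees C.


Formula: Ts = 80 + k * Cr2O3
Substituting: Ts = 80 + 8.2850 * 4.2840
Result: 115.4929 C


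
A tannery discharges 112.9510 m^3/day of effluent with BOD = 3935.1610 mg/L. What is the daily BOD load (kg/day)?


Formula: BOD_load = volume * conc / 1000
Substituting: BOD_load = 112.9510 * 3935.1610 / 1000
Result: 444.4804 kg/day


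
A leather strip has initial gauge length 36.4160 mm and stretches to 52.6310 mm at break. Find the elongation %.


Formula: Elongation = (Lf - L0) / L0 * 100
Substituting: Elongation = (52.6310 - 36.4160) / 36.4160 * 100
Result: 44.5271 %


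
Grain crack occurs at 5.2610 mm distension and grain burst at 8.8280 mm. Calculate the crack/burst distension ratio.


Formula: Ratio = crack / burst
Substituting: Ratio = 5.2610 / 8.8280
Result: 0.5959


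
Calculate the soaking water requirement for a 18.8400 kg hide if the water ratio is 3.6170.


Formula: Water = hide_weight * ratio
Substituting: Water = 18.8400 * 3.6170
Result: 68.1443 kg


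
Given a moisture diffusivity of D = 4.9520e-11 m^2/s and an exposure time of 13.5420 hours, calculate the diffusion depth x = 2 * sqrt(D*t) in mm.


t = 13.5420 hr * 3600 = 48751.2000 s
D * t = 4.9520e-11 * 48751.2000 = 2.4142e-06
x = 2 * sqrt(D*t) = 2 * sqrt(2.4142e-06) = 0.00310751 m = 3.1075 mm


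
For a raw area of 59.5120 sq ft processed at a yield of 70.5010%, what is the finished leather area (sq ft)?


Formula: finished = raw * yield / 100
Substituting: finished = 59.5120 * 70.5010 / 100
Result: 41.9566 sq ft


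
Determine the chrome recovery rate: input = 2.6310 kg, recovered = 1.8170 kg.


Formula: Recovery = recovered / input * 100
Substituting: Recovery = 1.8170 / 2.6310 * 100
Result: 69.0612 %


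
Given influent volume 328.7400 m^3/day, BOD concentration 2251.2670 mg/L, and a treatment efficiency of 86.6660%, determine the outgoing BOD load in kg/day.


Load_in = volume * conc / 1000 = 328.7400 * 2251.2670 / 1000 = 740.0815 kg/day
Removed = Load_in * eff / 100 = 740.0815 * 86.6660 / 100 = 641.3990 kg/day
Load_out = Load_in - Removed = 740.0815 - 641.3990 = 98.6825 kg/day


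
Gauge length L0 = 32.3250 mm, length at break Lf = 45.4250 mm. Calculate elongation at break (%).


Formula: Elongation = (Lf - L0) / L0 * 100
Substituting: Elongation = (45.4250 - 32.3250) / 32.3250 * 100
Result: 40.5259 %


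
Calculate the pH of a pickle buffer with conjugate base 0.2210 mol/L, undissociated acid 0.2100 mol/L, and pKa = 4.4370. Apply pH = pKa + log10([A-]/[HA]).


ratio = [A-] / [HA] = 0.2210 / 0.2100 = 1.0524
log10(ratio) = 0.022173
pH = pKa + log10(ratio) = 4.4370 + 0.022173 = 4.4592


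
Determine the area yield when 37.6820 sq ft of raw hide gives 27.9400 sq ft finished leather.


Formula: Yield = finished / raw * 100
Substituting: Yield = 27.9400 / 37.6820 * 100
Result: 74.1468 %


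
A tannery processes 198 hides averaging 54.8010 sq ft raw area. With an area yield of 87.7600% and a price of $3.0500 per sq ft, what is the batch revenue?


Raw_total = N * avg_area = 198 * 54.8010 = 10850.5980 sq ft
Finished = Raw_total * yield / 100 = 10850.5980 * 87.7600 / 100 = 9522.4848 sq ft
Value = Finished * price = 9522.4848 * 3.0500 = 29043.5787 $


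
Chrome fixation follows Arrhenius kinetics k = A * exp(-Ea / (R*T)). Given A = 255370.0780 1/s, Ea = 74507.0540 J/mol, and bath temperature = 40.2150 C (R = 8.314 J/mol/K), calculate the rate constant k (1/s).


T_K = T_C + 273.15 = 40.2150 + 273.15 = 313.3650 K
exponent = -Ea / (R * T_K) = -74507.0540 / (8.314 * 313.3650) = -28.5981
k = A * exp(exponent) = 255370.0780 * exp(-28.5981) = 9.7092e-08 1/s


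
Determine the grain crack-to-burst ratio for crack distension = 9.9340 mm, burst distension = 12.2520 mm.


Formula: Ratio = crack / burst
Substituting: Ratio = 9.9340 / 12.2520
Result: 0.8108


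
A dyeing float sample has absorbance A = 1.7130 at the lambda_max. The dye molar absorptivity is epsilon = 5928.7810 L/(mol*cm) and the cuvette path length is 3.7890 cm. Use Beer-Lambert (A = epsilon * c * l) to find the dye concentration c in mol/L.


Formula: c = A / (epsilon * l)
Substituting: c = 1.7130 / (5928.7810 * 3.7890)
Result: 7.6255e-05 mol/L


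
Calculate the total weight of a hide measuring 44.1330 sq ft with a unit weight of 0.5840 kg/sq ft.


Formula: Weight = area * weight_per_sqft
Substituting: Weight = 44.1330 * 0.5840
Result: 25.7737 kg


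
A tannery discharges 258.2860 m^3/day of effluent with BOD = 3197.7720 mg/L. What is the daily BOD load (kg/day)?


Formula: BOD_load = volume * conc / 1000
Substituting: BOD_load = 258.2860 * 3197.7720 / 1000
Result: 825.9397 kg/day


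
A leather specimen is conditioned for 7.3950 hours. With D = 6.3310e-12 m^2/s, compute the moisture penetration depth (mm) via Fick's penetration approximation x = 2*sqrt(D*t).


t = 7.3950 hr * 3600 = 26622.0000 s
D * t = 6.3310e-12 * 26622.0000 = 1.6854e-07
x = 2 * sqrt(D*t) = 2 * sqrt(1.6854e-07) = 8.2108e-04 m = 0.8211 mm


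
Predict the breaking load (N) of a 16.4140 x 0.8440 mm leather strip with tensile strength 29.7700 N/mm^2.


Formula: F = TS * w * t
Substituting: F = 29.7700 * 16.4140 * 0.8440
Result: 412.4162 N


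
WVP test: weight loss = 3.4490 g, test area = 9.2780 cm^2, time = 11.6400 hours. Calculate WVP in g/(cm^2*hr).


Formula: WVP = loss / (area * time)
Substituting: WVP = 3.4490 / (9.2780 * 11.6400)
Result: 0.0319364 g/(cm^2*hr)


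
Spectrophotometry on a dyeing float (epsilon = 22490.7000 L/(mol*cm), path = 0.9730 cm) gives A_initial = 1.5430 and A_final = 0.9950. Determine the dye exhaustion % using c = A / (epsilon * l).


c_initial = A_i / (epsilon * l) = 1.5430 / (22490.7000 * 0.9730) = 7.0510e-05 mol/L
c_final = A_f / (epsilon * l) = 0.9950 / (22490.7000 * 0.9730) = 4.5468e-05 mol/L
Exhaustion = (c_initial - c_final) / c_initial * 100 = (7.0510e-05 - 4.5468e-05) / 7.0510e-05 * 100 = 35.5152 %


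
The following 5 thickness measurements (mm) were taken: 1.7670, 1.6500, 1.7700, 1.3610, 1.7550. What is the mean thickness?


Formula: Average = sum / n
Substituting: Average = 8.3030 / 5
Result: 1.6606 mm


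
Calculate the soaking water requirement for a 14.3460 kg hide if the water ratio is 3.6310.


Formula: Water = hide_weight * ratio
Substituting: Water = 14.3460 * 3.6310
Result: 52.0903 kg


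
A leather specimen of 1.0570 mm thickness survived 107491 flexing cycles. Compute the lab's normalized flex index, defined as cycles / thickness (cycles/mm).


Formula: Index = cycles / thickness
Substituting: Index = 107491 / 1.0570
Result: 101694.4182 cycles/mm


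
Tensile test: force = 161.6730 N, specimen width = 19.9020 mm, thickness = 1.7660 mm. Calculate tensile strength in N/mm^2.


Formula: TS = force / (width * thickness)
Substituting: TS = 161.6730 / (19.9020 * 1.7660)
Result: 4.5999 N/mm^2


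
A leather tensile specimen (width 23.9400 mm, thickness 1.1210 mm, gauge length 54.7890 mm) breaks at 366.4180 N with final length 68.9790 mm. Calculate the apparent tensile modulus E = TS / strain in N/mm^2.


TS = F / (w * t) = 366.4180 / (23.9400 * 1.1210) = 13.6536 N/mm^2
strain = (Lf - L0) / L0 = (68.9790 - 54.7890) / 54.7890 = 0.2590
E = TS / strain = 13.6536 / 0.2590 = 52.7179 N/mm^2


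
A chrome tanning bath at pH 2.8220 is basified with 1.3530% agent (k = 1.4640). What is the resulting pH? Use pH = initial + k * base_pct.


Formula: pH_final = pH_initial + k * base_pct
Substituting: pH_final = 2.8220 + 1.4640 * 1.3530
Result: 4.8028


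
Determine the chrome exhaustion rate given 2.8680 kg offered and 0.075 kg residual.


Formula: Uptake = (offered - residual) / offered * 100
Substituting: Uptake = (2.8680 - 0.075) / 2.8680 * 100
Result: 97.3849 %


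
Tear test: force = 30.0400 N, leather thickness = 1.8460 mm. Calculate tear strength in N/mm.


Formula: Tear strength = force / thickness
Substituting: Tear strength = 30.0400 / 1.8460
Result: 16.2730 N/mm


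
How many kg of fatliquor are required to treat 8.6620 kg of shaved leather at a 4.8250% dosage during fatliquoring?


Formula: Fat = substrate * pct / 100
Substituting: Fat = 8.6620 * 4.8250 / 100
Result: 0.4179 kg


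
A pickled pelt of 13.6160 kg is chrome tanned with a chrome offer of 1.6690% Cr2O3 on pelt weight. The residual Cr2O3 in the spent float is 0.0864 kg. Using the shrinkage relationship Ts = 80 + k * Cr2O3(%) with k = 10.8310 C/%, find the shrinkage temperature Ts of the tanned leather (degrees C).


Offered = pelt * offer_pct / 100 = 13.6160 * 1.6690 / 100 = 0.2273 kg
Uptake = offered - residual = 0.2273 - 0.0864 = 0.1409 kg
Cr2O3% on pelt = uptake / pelt * 100 = 0.1409 / 13.6160 * 100 = 1.0345 %
Ts = 80 + k * Cr2O3% = 80 + 10.8310 * 1.0345 = 91.2042 C


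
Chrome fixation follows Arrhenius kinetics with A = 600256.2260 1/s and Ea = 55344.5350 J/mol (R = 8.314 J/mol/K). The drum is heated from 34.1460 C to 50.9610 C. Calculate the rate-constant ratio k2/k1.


T1 = 34.1460 + 273.15 = 307.2960 K; T2 = 50.9610 + 273.15 = 324.1110 K
k1 = A * exp(-Ea/(R*T1)) = 600256.2260 * exp(-55344.5350/(8.314*307.2960)) = 2.3467e-04 1/s
k2 = A * exp(-Ea/(R*T2)) = 600256.2260 * exp(-55344.5350/(8.314*324.1110)) = 7.2199e-04 1/s
k2/k1 = 7.2199e-04 / 2.3467e-04 = 3.0767


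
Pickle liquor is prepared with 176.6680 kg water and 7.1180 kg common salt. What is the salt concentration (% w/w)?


Formula: Conc = salt / (water + salt) * 100
Substituting: Conc = 7.1180 / (176.6680 + 7.1180) * 100
Result: 3.8730 %


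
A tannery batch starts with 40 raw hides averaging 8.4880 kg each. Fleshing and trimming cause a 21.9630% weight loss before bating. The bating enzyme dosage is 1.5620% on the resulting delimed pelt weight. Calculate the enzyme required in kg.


Total_raw = N * avg_wt = 40 * 8.4880 = 339.5200 kg
Substrate = Total_raw * (1 - loss/100) = 339.5200 * (1 - 21.9630/100) = 264.9512 kg
Enzyme = Substrate * pct / 100 = 264.9512 * 1.5620 / 100 = 4.1385 kg


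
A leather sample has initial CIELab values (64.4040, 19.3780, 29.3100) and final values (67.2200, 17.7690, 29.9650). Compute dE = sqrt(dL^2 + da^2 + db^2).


dL = 2.8160, da = -1.6090, db = 0.6550
dE = sqrt(2.8160^2 + (-1.6090)^2 + 0.6550^2) = 3.3087


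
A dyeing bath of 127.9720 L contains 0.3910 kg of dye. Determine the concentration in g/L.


Formula: Conc = dye_mass(kg) / volume(L) * 1000
Substituting: Conc = 0.3910 / 127.9720 * 1000
Result: 3.0554 g/L


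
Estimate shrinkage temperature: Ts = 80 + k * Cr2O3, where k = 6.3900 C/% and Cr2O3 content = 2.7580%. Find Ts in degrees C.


Formula: Ts = 80 + k * Cr2O3
Substituting: Ts = 80 + 6.3900 * 2.7580
Result: 97.6236 C


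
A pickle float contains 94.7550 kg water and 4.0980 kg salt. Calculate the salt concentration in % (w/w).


Formula: Conc = salt / (water + salt) * 100
Substituting: Conc = 4.0980 / (94.7550 + 4.0980) * 100
Result: 4.1455 %


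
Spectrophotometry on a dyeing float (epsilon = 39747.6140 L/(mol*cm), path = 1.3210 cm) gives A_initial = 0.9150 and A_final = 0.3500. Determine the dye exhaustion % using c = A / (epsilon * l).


c_initial = A_i / (epsilon * l) = 0.9150 / (39747.6140 * 1.3210) = 1.7426e-05 mol/L
c_final = A_f / (epsilon * l) = 0.3500 / (39747.6140 * 1.3210) = 6.6658e-06 mol/L
Exhaustion = (c_initial - c_final) / c_initial * 100 = (1.7426e-05 - 6.6658e-06) / 1.7426e-05 * 100 = 61.7486 %


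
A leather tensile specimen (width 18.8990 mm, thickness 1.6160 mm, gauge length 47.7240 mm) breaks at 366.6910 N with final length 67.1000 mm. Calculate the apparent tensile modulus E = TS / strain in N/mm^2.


TS = F / (w * t) = 366.6910 / (18.8990 * 1.6160) = 12.0066 N/mm^2
strain = (Lf - L0) / L0 = (67.1000 - 47.7240) / 47.7240 = 0.4060
E = TS / strain = 12.0066 / 0.4060 = 29.5728 N/mm^2


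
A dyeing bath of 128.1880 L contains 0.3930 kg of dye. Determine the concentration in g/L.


Formula: Conc = dye_mass(kg) / volume(L) * 1000
Substituting: Conc = 0.3930 / 128.1880 * 1000
Result: 3.0658 g/L


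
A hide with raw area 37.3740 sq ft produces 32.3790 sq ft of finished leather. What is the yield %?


Formula: Yield = finished / raw * 100
Substituting: Yield = 32.3790 / 37.3740 * 100
Result: 86.6351 %


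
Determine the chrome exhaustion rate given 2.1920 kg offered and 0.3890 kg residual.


Formula: Uptake = (offered - residual) / offered * 100
Substituting: Uptake = (2.1920 - 0.3890) / 2.1920 * 100
Result: 82.2536 %


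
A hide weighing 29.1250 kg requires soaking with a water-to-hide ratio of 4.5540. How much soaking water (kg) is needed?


Formula: Water = hide_weight * ratio
Substituting: Water = 29.1250 * 4.5540
Result: 132.6353 kg


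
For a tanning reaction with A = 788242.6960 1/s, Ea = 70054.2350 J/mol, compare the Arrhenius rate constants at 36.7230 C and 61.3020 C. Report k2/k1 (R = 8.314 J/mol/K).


T1 = 36.7230 + 273.15 = 309.8730 K; T2 = 61.3020 + 273.15 = 334.4520 K
k1 = A * exp(-Ea/(R*T1)) = 788242.6960 * exp(-70054.2350/(8.314*309.8730)) = 1.2228e-06 1/s
k2 = A * exp(-Ea/(R*T2)) = 788242.6960 * exp(-70054.2350/(8.314*334.4520)) = 9.0201e-06 1/s
k2/k1 = 9.0201e-06 / 1.2228e-06 = 7.3769


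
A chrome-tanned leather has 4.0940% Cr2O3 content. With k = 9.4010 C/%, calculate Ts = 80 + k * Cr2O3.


Formula: Ts = 80 + k * Cr2O3
Substituting: Ts = 80 + 9.4010 * 4.0940
Result: 118.4877 C


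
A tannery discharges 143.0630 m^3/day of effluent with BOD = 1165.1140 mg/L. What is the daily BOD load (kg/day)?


Formula: BOD_load = volume * conc / 1000
Substituting: BOD_load = 143.0630 * 1165.1140 / 1000
Result: 166.6847 kg/day


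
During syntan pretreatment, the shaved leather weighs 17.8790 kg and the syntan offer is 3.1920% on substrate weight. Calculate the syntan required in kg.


Formula: Syntan = substrate * pct / 100
Substituting: Syntan = 17.8790 * 3.1920 / 100
Result: 0.5707 kg


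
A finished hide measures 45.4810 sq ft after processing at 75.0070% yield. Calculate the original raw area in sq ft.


Formula: raw = finished * 100 / yield
Substituting: raw = 45.4810 * 100 / 75.0070
Result: 60.6357 sq ft


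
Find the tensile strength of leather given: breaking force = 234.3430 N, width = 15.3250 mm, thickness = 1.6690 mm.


Formula: TS = force / (width * thickness)
Substituting: TS = 234.3430 / (15.3250 * 1.6690)
Result: 9.1621 N/mm^2


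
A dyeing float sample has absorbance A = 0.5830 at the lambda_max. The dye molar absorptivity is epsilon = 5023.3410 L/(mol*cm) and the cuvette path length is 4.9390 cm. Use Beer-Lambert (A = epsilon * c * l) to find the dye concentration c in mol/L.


Formula: c = A / (epsilon * l)
Substituting: c = 0.5830 / (5023.3410 * 4.9390)
Result: 2.3498e-05 mol/L


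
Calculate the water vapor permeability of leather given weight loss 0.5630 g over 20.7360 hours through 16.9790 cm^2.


Formula: WVP = loss / (area * time)
Substituting: WVP = 0.5630 / (16.9790 * 20.7360)
Result: 0.00159908 g/(cm^2*hr)


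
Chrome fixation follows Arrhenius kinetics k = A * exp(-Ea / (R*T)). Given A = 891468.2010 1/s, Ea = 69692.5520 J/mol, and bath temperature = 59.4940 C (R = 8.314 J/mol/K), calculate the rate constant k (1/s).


T_K = T_C + 273.15 = 59.4940 + 273.15 = 332.6440 K
exponent = -Ea / (R * T_K) = -69692.5520 / (8.314 * 332.6440) = -25.1998
k = A * exp(exponent) = 891468.2010 * exp(-25.1998) = 1.0139e-05 1/s


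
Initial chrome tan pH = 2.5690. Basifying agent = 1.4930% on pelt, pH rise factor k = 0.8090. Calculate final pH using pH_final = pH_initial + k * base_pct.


Formula: pH_final = pH_initial + k * base_pct
Substituting: pH_final = 2.5690 + 0.8090 * 1.4930
Result: 3.7768


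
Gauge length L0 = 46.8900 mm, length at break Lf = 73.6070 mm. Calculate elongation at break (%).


Formula: Elongation = (Lf - L0) / L0 * 100
Substituting: Elongation = (73.6070 - 46.8900) / 46.8900 * 100
Result: 56.9780 %


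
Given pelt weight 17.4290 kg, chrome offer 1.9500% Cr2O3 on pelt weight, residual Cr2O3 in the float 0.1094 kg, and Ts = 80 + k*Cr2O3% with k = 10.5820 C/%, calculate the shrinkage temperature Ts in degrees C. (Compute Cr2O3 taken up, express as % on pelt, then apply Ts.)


Offered = pelt * offer_pct / 100 = 17.4290 * 1.9500 / 100 = 0.3399 kg
Uptake = offered - residual = 0.3399 - 0.1094 = 0.2305 kg
Cr2O3% on pelt = uptake / pelt * 100 = 0.2305 / 17.4290 * 100 = 1.3223 %
Ts = 80 + k * Cr2O3% = 80 + 10.5820 * 1.3223 = 93.9927 C


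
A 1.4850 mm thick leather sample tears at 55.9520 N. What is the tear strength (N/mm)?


Formula: Tear strength = force / thickness
Substituting: Tear strength = 55.9520 / 1.4850
Result: 37.6781 N/mm


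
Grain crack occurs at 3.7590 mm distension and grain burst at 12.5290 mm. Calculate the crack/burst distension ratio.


Formula: Ratio = crack / burst
Substituting: Ratio = 3.7590 / 12.5290
Result: 0.3000


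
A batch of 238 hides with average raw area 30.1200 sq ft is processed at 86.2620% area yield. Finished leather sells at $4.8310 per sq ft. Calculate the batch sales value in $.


Raw_total = N * avg_area = 238 * 30.1200 = 7168.5600 sq ft
Finished = Raw_total * yield / 100 = 7168.5600 * 86.2620 / 100 = 6183.7432 sq ft
Value = Finished * price = 6183.7432 * 4.8310 = 29873.6635 $


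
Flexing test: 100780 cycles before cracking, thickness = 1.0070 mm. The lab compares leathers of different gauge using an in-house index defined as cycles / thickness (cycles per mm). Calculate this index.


Formula: Index = cycles / thickness
Substituting: Index = 100780 / 1.0070
Result: 100079.4439 cycles/mm


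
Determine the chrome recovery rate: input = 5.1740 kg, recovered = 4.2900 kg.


Formula: Recovery = recovered / input * 100
Substituting: Recovery = 4.2900 / 5.1740 * 100
Result: 82.9146 %


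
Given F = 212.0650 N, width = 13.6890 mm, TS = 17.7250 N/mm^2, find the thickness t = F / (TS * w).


Formula: t = F / (TS * w)
Substituting: t = 212.0650 / (17.7250 * 13.6890)
Result: 0.8740 mm


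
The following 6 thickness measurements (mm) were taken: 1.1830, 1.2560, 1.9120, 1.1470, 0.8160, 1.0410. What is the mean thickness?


Formula: Average = sum / n
Substituting: Average = 7.3550 / 6
Result: 1.2258 mm
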